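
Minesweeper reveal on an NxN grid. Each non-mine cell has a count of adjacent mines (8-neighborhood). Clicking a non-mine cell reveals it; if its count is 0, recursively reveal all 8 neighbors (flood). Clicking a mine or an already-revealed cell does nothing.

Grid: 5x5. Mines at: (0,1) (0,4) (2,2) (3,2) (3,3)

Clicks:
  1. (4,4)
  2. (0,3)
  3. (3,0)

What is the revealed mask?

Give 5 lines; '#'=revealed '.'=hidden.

Answer: ...#.
##...
##...
##...
##..#

Derivation:
Click 1 (4,4) count=1: revealed 1 new [(4,4)] -> total=1
Click 2 (0,3) count=1: revealed 1 new [(0,3)] -> total=2
Click 3 (3,0) count=0: revealed 8 new [(1,0) (1,1) (2,0) (2,1) (3,0) (3,1) (4,0) (4,1)] -> total=10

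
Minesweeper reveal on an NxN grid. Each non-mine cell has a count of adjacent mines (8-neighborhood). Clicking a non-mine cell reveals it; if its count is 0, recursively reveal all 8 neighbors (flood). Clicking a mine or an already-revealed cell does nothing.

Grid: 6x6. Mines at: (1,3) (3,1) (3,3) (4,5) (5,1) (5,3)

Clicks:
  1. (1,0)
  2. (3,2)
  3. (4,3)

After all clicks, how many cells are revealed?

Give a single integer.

Answer: 11

Derivation:
Click 1 (1,0) count=0: revealed 9 new [(0,0) (0,1) (0,2) (1,0) (1,1) (1,2) (2,0) (2,1) (2,2)] -> total=9
Click 2 (3,2) count=2: revealed 1 new [(3,2)] -> total=10
Click 3 (4,3) count=2: revealed 1 new [(4,3)] -> total=11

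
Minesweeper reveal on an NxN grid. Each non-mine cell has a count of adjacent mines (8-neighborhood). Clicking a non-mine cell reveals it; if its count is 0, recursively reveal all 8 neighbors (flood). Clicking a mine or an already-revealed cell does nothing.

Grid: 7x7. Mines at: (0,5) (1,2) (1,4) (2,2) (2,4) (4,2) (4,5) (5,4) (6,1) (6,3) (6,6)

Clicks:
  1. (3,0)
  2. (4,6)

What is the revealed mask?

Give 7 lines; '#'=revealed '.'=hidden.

Answer: ##.....
##.....
##.....
##.....
##....#
##.....
.......

Derivation:
Click 1 (3,0) count=0: revealed 12 new [(0,0) (0,1) (1,0) (1,1) (2,0) (2,1) (3,0) (3,1) (4,0) (4,1) (5,0) (5,1)] -> total=12
Click 2 (4,6) count=1: revealed 1 new [(4,6)] -> total=13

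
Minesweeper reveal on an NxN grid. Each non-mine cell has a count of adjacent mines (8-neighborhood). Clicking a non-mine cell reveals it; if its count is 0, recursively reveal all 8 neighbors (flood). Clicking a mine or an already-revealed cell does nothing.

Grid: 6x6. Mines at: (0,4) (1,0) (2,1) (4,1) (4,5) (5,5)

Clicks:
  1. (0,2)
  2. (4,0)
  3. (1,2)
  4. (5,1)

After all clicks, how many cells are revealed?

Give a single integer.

Click 1 (0,2) count=0: revealed 6 new [(0,1) (0,2) (0,3) (1,1) (1,2) (1,3)] -> total=6
Click 2 (4,0) count=1: revealed 1 new [(4,0)] -> total=7
Click 3 (1,2) count=1: revealed 0 new [(none)] -> total=7
Click 4 (5,1) count=1: revealed 1 new [(5,1)] -> total=8

Answer: 8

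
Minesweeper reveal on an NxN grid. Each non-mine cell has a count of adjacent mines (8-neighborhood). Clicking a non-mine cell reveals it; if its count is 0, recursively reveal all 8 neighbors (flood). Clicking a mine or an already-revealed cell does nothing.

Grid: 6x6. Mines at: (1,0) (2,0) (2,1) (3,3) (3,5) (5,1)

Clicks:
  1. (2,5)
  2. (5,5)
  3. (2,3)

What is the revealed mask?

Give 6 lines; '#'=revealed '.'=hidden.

Click 1 (2,5) count=1: revealed 1 new [(2,5)] -> total=1
Click 2 (5,5) count=0: revealed 8 new [(4,2) (4,3) (4,4) (4,5) (5,2) (5,3) (5,4) (5,5)] -> total=9
Click 3 (2,3) count=1: revealed 1 new [(2,3)] -> total=10

Answer: ......
......
...#.#
......
..####
..####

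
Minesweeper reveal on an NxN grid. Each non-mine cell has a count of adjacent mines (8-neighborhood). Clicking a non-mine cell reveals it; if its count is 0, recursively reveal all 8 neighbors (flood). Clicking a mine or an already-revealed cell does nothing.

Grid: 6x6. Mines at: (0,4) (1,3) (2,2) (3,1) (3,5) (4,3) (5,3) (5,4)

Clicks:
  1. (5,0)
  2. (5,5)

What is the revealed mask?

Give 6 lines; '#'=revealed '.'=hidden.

Click 1 (5,0) count=0: revealed 6 new [(4,0) (4,1) (4,2) (5,0) (5,1) (5,2)] -> total=6
Click 2 (5,5) count=1: revealed 1 new [(5,5)] -> total=7

Answer: ......
......
......
......
###...
###..#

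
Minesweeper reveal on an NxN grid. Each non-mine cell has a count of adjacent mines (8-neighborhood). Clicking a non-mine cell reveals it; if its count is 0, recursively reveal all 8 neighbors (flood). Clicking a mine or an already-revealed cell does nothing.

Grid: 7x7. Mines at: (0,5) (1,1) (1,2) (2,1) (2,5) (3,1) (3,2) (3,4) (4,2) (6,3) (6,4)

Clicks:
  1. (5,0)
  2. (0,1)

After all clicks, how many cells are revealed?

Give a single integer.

Click 1 (5,0) count=0: revealed 8 new [(4,0) (4,1) (5,0) (5,1) (5,2) (6,0) (6,1) (6,2)] -> total=8
Click 2 (0,1) count=2: revealed 1 new [(0,1)] -> total=9

Answer: 9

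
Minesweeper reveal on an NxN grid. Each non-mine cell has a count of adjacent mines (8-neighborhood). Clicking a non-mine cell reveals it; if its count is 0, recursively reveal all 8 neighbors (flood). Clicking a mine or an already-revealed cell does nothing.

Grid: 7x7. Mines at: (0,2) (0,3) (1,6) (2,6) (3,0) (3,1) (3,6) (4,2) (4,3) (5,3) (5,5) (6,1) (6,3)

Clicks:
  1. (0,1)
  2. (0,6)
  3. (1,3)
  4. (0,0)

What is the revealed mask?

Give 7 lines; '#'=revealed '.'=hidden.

Click 1 (0,1) count=1: revealed 1 new [(0,1)] -> total=1
Click 2 (0,6) count=1: revealed 1 new [(0,6)] -> total=2
Click 3 (1,3) count=2: revealed 1 new [(1,3)] -> total=3
Click 4 (0,0) count=0: revealed 5 new [(0,0) (1,0) (1,1) (2,0) (2,1)] -> total=8

Answer: ##....#
##.#...
##.....
.......
.......
.......
.......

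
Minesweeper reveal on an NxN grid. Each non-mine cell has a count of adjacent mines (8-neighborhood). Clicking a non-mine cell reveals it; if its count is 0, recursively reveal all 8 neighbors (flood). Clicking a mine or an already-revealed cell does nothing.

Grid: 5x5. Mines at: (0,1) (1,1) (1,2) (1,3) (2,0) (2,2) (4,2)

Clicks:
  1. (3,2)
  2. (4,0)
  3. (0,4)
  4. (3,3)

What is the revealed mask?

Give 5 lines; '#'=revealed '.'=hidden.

Answer: ....#
.....
.....
####.
##...

Derivation:
Click 1 (3,2) count=2: revealed 1 new [(3,2)] -> total=1
Click 2 (4,0) count=0: revealed 4 new [(3,0) (3,1) (4,0) (4,1)] -> total=5
Click 3 (0,4) count=1: revealed 1 new [(0,4)] -> total=6
Click 4 (3,3) count=2: revealed 1 new [(3,3)] -> total=7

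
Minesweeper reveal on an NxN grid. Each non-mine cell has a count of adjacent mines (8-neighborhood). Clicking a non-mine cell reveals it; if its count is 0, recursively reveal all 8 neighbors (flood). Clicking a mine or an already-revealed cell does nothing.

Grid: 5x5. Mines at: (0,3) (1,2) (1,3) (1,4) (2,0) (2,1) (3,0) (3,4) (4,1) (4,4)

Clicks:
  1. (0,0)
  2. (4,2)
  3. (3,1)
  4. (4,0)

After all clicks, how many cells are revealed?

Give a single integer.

Answer: 7

Derivation:
Click 1 (0,0) count=0: revealed 4 new [(0,0) (0,1) (1,0) (1,1)] -> total=4
Click 2 (4,2) count=1: revealed 1 new [(4,2)] -> total=5
Click 3 (3,1) count=4: revealed 1 new [(3,1)] -> total=6
Click 4 (4,0) count=2: revealed 1 new [(4,0)] -> total=7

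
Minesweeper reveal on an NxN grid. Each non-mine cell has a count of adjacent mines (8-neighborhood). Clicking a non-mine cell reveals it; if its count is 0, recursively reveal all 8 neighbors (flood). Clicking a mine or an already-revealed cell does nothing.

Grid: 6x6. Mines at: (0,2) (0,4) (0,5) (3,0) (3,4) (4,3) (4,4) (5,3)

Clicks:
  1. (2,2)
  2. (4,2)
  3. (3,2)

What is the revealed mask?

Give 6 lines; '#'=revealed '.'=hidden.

Click 1 (2,2) count=0: revealed 9 new [(1,1) (1,2) (1,3) (2,1) (2,2) (2,3) (3,1) (3,2) (3,3)] -> total=9
Click 2 (4,2) count=2: revealed 1 new [(4,2)] -> total=10
Click 3 (3,2) count=1: revealed 0 new [(none)] -> total=10

Answer: ......
.###..
.###..
.###..
..#...
......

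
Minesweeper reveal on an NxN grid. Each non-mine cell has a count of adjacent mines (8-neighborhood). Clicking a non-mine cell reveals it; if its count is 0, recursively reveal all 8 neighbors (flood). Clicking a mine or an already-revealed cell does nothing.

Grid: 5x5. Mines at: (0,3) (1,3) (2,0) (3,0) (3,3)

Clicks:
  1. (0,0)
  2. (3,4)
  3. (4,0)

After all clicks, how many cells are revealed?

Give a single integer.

Answer: 8

Derivation:
Click 1 (0,0) count=0: revealed 6 new [(0,0) (0,1) (0,2) (1,0) (1,1) (1,2)] -> total=6
Click 2 (3,4) count=1: revealed 1 new [(3,4)] -> total=7
Click 3 (4,0) count=1: revealed 1 new [(4,0)] -> total=8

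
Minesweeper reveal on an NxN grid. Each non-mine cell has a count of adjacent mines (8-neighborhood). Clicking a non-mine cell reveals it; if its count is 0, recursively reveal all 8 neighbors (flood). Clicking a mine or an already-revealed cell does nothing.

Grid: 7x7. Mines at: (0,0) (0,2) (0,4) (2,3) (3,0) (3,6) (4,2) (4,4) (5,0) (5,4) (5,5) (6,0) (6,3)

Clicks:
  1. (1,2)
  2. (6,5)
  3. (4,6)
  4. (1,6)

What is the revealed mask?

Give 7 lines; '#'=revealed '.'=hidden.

Click 1 (1,2) count=2: revealed 1 new [(1,2)] -> total=1
Click 2 (6,5) count=2: revealed 1 new [(6,5)] -> total=2
Click 3 (4,6) count=2: revealed 1 new [(4,6)] -> total=3
Click 4 (1,6) count=0: revealed 6 new [(0,5) (0,6) (1,5) (1,6) (2,5) (2,6)] -> total=9

Answer: .....##
..#..##
.....##
.......
......#
.......
.....#.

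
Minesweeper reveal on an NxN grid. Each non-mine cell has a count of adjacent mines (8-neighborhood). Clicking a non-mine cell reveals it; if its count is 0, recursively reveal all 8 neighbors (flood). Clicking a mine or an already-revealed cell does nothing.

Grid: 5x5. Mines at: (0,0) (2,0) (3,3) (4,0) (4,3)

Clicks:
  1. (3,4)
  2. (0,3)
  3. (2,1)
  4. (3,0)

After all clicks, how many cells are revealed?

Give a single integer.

Click 1 (3,4) count=2: revealed 1 new [(3,4)] -> total=1
Click 2 (0,3) count=0: revealed 12 new [(0,1) (0,2) (0,3) (0,4) (1,1) (1,2) (1,3) (1,4) (2,1) (2,2) (2,3) (2,4)] -> total=13
Click 3 (2,1) count=1: revealed 0 new [(none)] -> total=13
Click 4 (3,0) count=2: revealed 1 new [(3,0)] -> total=14

Answer: 14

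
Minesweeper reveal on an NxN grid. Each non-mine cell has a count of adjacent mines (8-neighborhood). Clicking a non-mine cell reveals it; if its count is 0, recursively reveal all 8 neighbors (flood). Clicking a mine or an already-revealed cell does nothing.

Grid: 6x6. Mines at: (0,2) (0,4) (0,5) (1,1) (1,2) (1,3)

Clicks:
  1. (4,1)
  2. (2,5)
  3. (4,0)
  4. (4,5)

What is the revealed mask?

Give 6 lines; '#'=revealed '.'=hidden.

Answer: ......
....##
######
######
######
######

Derivation:
Click 1 (4,1) count=0: revealed 26 new [(1,4) (1,5) (2,0) (2,1) (2,2) (2,3) (2,4) (2,5) (3,0) (3,1) (3,2) (3,3) (3,4) (3,5) (4,0) (4,1) (4,2) (4,3) (4,4) (4,5) (5,0) (5,1) (5,2) (5,3) (5,4) (5,5)] -> total=26
Click 2 (2,5) count=0: revealed 0 new [(none)] -> total=26
Click 3 (4,0) count=0: revealed 0 new [(none)] -> total=26
Click 4 (4,5) count=0: revealed 0 new [(none)] -> total=26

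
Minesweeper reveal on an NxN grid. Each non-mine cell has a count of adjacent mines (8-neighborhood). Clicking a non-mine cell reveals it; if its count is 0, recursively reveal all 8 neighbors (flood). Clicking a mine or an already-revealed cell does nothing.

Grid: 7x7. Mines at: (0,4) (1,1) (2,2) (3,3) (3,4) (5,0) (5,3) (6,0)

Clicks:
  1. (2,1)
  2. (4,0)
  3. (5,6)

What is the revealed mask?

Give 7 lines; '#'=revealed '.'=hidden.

Answer: .....##
.....##
.#...##
.....##
#...###
....###
....###

Derivation:
Click 1 (2,1) count=2: revealed 1 new [(2,1)] -> total=1
Click 2 (4,0) count=1: revealed 1 new [(4,0)] -> total=2
Click 3 (5,6) count=0: revealed 17 new [(0,5) (0,6) (1,5) (1,6) (2,5) (2,6) (3,5) (3,6) (4,4) (4,5) (4,6) (5,4) (5,5) (5,6) (6,4) (6,5) (6,6)] -> total=19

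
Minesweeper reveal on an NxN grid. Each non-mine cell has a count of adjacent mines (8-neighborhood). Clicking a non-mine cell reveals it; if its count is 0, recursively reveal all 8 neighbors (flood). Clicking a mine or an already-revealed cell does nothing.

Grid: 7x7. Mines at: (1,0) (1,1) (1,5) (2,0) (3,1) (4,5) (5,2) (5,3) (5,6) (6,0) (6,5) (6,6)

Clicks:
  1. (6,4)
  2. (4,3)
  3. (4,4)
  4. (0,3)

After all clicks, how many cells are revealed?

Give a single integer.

Click 1 (6,4) count=2: revealed 1 new [(6,4)] -> total=1
Click 2 (4,3) count=2: revealed 1 new [(4,3)] -> total=2
Click 3 (4,4) count=2: revealed 1 new [(4,4)] -> total=3
Click 4 (0,3) count=0: revealed 13 new [(0,2) (0,3) (0,4) (1,2) (1,3) (1,4) (2,2) (2,3) (2,4) (3,2) (3,3) (3,4) (4,2)] -> total=16

Answer: 16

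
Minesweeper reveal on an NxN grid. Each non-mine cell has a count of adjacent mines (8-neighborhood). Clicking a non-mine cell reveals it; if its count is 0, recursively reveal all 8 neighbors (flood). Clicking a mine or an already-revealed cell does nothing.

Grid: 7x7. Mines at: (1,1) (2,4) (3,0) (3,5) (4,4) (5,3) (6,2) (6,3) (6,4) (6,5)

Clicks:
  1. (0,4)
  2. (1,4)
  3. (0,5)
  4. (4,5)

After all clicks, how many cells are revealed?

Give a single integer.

Answer: 13

Derivation:
Click 1 (0,4) count=0: revealed 12 new [(0,2) (0,3) (0,4) (0,5) (0,6) (1,2) (1,3) (1,4) (1,5) (1,6) (2,5) (2,6)] -> total=12
Click 2 (1,4) count=1: revealed 0 new [(none)] -> total=12
Click 3 (0,5) count=0: revealed 0 new [(none)] -> total=12
Click 4 (4,5) count=2: revealed 1 new [(4,5)] -> total=13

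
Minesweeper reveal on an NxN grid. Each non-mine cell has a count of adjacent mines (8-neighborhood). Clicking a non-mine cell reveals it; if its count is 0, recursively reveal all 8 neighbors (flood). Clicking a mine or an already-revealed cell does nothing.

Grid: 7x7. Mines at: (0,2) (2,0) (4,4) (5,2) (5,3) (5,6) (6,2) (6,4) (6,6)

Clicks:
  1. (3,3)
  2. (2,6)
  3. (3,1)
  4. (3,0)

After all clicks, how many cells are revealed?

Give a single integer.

Answer: 28

Derivation:
Click 1 (3,3) count=1: revealed 1 new [(3,3)] -> total=1
Click 2 (2,6) count=0: revealed 26 new [(0,3) (0,4) (0,5) (0,6) (1,1) (1,2) (1,3) (1,4) (1,5) (1,6) (2,1) (2,2) (2,3) (2,4) (2,5) (2,6) (3,1) (3,2) (3,4) (3,5) (3,6) (4,1) (4,2) (4,3) (4,5) (4,6)] -> total=27
Click 3 (3,1) count=1: revealed 0 new [(none)] -> total=27
Click 4 (3,0) count=1: revealed 1 new [(3,0)] -> total=28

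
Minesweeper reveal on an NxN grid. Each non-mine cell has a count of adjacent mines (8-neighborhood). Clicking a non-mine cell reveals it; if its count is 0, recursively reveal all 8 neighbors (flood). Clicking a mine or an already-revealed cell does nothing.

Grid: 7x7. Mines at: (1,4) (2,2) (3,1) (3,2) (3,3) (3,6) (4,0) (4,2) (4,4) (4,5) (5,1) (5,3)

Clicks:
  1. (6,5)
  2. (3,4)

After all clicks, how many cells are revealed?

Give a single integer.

Click 1 (6,5) count=0: revealed 6 new [(5,4) (5,5) (5,6) (6,4) (6,5) (6,6)] -> total=6
Click 2 (3,4) count=3: revealed 1 new [(3,4)] -> total=7

Answer: 7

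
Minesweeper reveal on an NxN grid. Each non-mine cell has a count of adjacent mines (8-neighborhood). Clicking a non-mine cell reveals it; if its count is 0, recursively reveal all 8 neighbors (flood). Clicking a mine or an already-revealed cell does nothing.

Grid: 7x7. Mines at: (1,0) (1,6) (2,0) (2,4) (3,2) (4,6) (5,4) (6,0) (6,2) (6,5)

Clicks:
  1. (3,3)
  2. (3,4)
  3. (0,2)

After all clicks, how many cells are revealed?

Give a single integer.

Click 1 (3,3) count=2: revealed 1 new [(3,3)] -> total=1
Click 2 (3,4) count=1: revealed 1 new [(3,4)] -> total=2
Click 3 (0,2) count=0: revealed 13 new [(0,1) (0,2) (0,3) (0,4) (0,5) (1,1) (1,2) (1,3) (1,4) (1,5) (2,1) (2,2) (2,3)] -> total=15

Answer: 15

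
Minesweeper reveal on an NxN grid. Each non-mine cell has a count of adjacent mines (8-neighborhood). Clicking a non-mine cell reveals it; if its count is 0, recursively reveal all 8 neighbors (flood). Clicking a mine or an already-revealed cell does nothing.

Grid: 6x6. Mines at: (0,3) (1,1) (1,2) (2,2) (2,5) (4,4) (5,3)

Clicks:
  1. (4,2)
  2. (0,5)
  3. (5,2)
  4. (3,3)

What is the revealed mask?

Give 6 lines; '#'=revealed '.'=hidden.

Click 1 (4,2) count=1: revealed 1 new [(4,2)] -> total=1
Click 2 (0,5) count=0: revealed 4 new [(0,4) (0,5) (1,4) (1,5)] -> total=5
Click 3 (5,2) count=1: revealed 1 new [(5,2)] -> total=6
Click 4 (3,3) count=2: revealed 1 new [(3,3)] -> total=7

Answer: ....##
....##
......
...#..
..#...
..#...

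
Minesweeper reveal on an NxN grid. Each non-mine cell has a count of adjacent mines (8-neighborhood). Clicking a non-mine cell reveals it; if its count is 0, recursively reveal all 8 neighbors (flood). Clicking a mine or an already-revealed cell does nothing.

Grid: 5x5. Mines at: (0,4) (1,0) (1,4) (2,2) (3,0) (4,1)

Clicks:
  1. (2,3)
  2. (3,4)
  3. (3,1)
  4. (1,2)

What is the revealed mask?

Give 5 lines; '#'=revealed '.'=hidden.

Answer: .....
..#..
...##
.####
..###

Derivation:
Click 1 (2,3) count=2: revealed 1 new [(2,3)] -> total=1
Click 2 (3,4) count=0: revealed 7 new [(2,4) (3,2) (3,3) (3,4) (4,2) (4,3) (4,4)] -> total=8
Click 3 (3,1) count=3: revealed 1 new [(3,1)] -> total=9
Click 4 (1,2) count=1: revealed 1 new [(1,2)] -> total=10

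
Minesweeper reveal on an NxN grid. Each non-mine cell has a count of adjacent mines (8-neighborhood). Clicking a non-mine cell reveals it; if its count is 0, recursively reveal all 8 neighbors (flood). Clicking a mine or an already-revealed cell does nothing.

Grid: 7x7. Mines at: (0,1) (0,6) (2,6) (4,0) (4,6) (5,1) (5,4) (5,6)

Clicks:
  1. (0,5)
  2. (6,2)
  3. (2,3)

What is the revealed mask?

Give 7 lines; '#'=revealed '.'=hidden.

Click 1 (0,5) count=1: revealed 1 new [(0,5)] -> total=1
Click 2 (6,2) count=1: revealed 1 new [(6,2)] -> total=2
Click 3 (2,3) count=0: revealed 26 new [(0,2) (0,3) (0,4) (1,0) (1,1) (1,2) (1,3) (1,4) (1,5) (2,0) (2,1) (2,2) (2,3) (2,4) (2,5) (3,0) (3,1) (3,2) (3,3) (3,4) (3,5) (4,1) (4,2) (4,3) (4,4) (4,5)] -> total=28

Answer: ..####.
######.
######.
######.
.#####.
.......
..#....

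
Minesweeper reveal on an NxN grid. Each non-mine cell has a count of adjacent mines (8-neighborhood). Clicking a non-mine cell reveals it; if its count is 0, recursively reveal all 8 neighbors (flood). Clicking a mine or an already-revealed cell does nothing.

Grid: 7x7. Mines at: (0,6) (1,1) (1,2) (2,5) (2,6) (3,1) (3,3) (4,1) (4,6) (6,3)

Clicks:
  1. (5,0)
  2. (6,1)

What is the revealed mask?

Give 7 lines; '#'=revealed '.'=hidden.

Click 1 (5,0) count=1: revealed 1 new [(5,0)] -> total=1
Click 2 (6,1) count=0: revealed 5 new [(5,1) (5,2) (6,0) (6,1) (6,2)] -> total=6

Answer: .......
.......
.......
.......
.......
###....
###....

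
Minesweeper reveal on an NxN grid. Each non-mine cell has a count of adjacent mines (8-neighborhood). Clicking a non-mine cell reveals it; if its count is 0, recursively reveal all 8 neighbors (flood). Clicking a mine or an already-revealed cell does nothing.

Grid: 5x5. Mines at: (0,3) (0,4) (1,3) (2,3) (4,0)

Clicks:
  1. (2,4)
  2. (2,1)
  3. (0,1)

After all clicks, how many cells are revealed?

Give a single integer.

Answer: 13

Derivation:
Click 1 (2,4) count=2: revealed 1 new [(2,4)] -> total=1
Click 2 (2,1) count=0: revealed 12 new [(0,0) (0,1) (0,2) (1,0) (1,1) (1,2) (2,0) (2,1) (2,2) (3,0) (3,1) (3,2)] -> total=13
Click 3 (0,1) count=0: revealed 0 new [(none)] -> total=13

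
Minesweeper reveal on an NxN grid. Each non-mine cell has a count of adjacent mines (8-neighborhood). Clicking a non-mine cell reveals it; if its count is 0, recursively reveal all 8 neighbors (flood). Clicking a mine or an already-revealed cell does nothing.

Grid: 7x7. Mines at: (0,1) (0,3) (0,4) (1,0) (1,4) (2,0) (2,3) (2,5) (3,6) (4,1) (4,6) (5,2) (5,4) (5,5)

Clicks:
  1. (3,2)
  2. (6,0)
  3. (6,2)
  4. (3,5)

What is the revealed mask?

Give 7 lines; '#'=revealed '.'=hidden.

Click 1 (3,2) count=2: revealed 1 new [(3,2)] -> total=1
Click 2 (6,0) count=0: revealed 4 new [(5,0) (5,1) (6,0) (6,1)] -> total=5
Click 3 (6,2) count=1: revealed 1 new [(6,2)] -> total=6
Click 4 (3,5) count=3: revealed 1 new [(3,5)] -> total=7

Answer: .......
.......
.......
..#..#.
.......
##.....
###....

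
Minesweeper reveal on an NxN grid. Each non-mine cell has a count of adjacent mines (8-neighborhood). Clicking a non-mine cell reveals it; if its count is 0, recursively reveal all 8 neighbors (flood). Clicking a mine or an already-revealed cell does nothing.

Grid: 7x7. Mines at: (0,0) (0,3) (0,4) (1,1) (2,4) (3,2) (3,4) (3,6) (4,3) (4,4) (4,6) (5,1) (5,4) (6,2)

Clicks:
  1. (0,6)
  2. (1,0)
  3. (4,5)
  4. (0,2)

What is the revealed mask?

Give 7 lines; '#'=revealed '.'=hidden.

Click 1 (0,6) count=0: revealed 6 new [(0,5) (0,6) (1,5) (1,6) (2,5) (2,6)] -> total=6
Click 2 (1,0) count=2: revealed 1 new [(1,0)] -> total=7
Click 3 (4,5) count=5: revealed 1 new [(4,5)] -> total=8
Click 4 (0,2) count=2: revealed 1 new [(0,2)] -> total=9

Answer: ..#..##
#....##
.....##
.......
.....#.
.......
.......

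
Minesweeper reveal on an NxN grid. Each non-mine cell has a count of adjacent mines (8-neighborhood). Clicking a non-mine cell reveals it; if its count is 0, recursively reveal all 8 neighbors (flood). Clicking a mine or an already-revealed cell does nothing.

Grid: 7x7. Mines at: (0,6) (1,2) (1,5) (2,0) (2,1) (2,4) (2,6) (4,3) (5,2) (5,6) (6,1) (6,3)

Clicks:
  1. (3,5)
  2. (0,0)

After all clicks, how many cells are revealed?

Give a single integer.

Click 1 (3,5) count=2: revealed 1 new [(3,5)] -> total=1
Click 2 (0,0) count=0: revealed 4 new [(0,0) (0,1) (1,0) (1,1)] -> total=5

Answer: 5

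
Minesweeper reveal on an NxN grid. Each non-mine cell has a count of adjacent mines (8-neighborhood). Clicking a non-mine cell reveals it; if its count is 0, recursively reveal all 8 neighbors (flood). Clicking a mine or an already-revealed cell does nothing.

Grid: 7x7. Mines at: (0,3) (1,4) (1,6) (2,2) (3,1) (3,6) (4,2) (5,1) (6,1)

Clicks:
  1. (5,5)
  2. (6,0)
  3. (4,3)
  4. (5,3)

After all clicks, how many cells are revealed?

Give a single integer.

Click 1 (5,5) count=0: revealed 20 new [(2,3) (2,4) (2,5) (3,3) (3,4) (3,5) (4,3) (4,4) (4,5) (4,6) (5,2) (5,3) (5,4) (5,5) (5,6) (6,2) (6,3) (6,4) (6,5) (6,6)] -> total=20
Click 2 (6,0) count=2: revealed 1 new [(6,0)] -> total=21
Click 3 (4,3) count=1: revealed 0 new [(none)] -> total=21
Click 4 (5,3) count=1: revealed 0 new [(none)] -> total=21

Answer: 21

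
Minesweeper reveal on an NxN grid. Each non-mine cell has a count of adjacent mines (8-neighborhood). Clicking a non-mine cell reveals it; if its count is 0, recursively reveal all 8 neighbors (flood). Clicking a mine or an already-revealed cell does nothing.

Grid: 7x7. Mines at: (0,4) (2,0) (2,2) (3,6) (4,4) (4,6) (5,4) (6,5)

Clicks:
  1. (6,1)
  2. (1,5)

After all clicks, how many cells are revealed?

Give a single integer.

Click 1 (6,1) count=0: revealed 16 new [(3,0) (3,1) (3,2) (3,3) (4,0) (4,1) (4,2) (4,3) (5,0) (5,1) (5,2) (5,3) (6,0) (6,1) (6,2) (6,3)] -> total=16
Click 2 (1,5) count=1: revealed 1 new [(1,5)] -> total=17

Answer: 17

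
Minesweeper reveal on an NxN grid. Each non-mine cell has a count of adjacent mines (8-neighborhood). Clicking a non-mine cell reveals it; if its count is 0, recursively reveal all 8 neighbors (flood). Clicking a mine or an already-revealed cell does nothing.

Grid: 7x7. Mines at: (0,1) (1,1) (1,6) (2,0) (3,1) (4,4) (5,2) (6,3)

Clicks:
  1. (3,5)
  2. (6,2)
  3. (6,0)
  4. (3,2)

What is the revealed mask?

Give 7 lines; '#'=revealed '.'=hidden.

Click 1 (3,5) count=1: revealed 1 new [(3,5)] -> total=1
Click 2 (6,2) count=2: revealed 1 new [(6,2)] -> total=2
Click 3 (6,0) count=0: revealed 6 new [(4,0) (4,1) (5,0) (5,1) (6,0) (6,1)] -> total=8
Click 4 (3,2) count=1: revealed 1 new [(3,2)] -> total=9

Answer: .......
.......
.......
..#..#.
##.....
##.....
###....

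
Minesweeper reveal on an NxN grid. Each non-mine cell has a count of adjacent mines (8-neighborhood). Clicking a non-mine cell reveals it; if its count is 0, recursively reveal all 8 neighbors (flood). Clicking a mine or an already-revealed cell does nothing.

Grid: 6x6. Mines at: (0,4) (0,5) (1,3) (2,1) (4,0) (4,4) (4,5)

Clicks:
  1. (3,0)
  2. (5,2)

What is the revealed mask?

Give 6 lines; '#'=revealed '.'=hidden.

Click 1 (3,0) count=2: revealed 1 new [(3,0)] -> total=1
Click 2 (5,2) count=0: revealed 9 new [(3,1) (3,2) (3,3) (4,1) (4,2) (4,3) (5,1) (5,2) (5,3)] -> total=10

Answer: ......
......
......
####..
.###..
.###..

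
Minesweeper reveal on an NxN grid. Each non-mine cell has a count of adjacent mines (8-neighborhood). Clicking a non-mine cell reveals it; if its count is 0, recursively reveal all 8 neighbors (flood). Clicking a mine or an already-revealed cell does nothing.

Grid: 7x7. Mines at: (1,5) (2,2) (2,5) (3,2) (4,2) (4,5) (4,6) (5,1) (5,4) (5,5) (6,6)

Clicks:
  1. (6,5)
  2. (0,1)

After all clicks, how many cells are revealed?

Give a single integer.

Click 1 (6,5) count=3: revealed 1 new [(6,5)] -> total=1
Click 2 (0,1) count=0: revealed 16 new [(0,0) (0,1) (0,2) (0,3) (0,4) (1,0) (1,1) (1,2) (1,3) (1,4) (2,0) (2,1) (3,0) (3,1) (4,0) (4,1)] -> total=17

Answer: 17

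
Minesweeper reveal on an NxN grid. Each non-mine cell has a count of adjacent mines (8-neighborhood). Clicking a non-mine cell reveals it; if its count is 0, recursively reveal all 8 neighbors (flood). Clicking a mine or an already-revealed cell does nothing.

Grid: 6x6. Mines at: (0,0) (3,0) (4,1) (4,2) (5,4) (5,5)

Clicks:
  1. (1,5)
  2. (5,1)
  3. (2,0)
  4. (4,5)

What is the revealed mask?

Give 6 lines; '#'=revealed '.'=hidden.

Click 1 (1,5) count=0: revealed 23 new [(0,1) (0,2) (0,3) (0,4) (0,5) (1,1) (1,2) (1,3) (1,4) (1,5) (2,1) (2,2) (2,3) (2,4) (2,5) (3,1) (3,2) (3,3) (3,4) (3,5) (4,3) (4,4) (4,5)] -> total=23
Click 2 (5,1) count=2: revealed 1 new [(5,1)] -> total=24
Click 3 (2,0) count=1: revealed 1 new [(2,0)] -> total=25
Click 4 (4,5) count=2: revealed 0 new [(none)] -> total=25

Answer: .#####
.#####
######
.#####
...###
.#....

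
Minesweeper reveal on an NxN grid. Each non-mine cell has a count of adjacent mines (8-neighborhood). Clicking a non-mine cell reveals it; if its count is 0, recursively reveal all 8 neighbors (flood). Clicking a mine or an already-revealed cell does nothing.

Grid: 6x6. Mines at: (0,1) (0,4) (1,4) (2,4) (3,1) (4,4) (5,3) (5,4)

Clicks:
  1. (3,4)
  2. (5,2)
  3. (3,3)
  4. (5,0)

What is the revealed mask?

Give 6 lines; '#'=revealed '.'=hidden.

Answer: ......
......
......
...##.
###...
###...

Derivation:
Click 1 (3,4) count=2: revealed 1 new [(3,4)] -> total=1
Click 2 (5,2) count=1: revealed 1 new [(5,2)] -> total=2
Click 3 (3,3) count=2: revealed 1 new [(3,3)] -> total=3
Click 4 (5,0) count=0: revealed 5 new [(4,0) (4,1) (4,2) (5,0) (5,1)] -> total=8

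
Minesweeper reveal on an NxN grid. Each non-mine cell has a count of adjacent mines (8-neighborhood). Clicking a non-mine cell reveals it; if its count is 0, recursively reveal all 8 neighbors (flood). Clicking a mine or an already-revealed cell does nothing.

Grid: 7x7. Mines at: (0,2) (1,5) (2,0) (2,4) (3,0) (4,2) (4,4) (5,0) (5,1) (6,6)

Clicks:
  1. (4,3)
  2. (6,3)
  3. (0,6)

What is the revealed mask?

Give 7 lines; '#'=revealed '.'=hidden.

Click 1 (4,3) count=2: revealed 1 new [(4,3)] -> total=1
Click 2 (6,3) count=0: revealed 8 new [(5,2) (5,3) (5,4) (5,5) (6,2) (6,3) (6,4) (6,5)] -> total=9
Click 3 (0,6) count=1: revealed 1 new [(0,6)] -> total=10

Answer: ......#
.......
.......
.......
...#...
..####.
..####.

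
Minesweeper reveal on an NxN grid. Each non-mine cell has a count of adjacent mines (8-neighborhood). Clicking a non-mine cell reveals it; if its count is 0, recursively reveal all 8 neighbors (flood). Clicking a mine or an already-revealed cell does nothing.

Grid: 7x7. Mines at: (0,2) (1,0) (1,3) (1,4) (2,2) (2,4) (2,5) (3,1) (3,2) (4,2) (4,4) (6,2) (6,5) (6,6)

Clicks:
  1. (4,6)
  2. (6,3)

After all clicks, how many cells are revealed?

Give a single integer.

Answer: 7

Derivation:
Click 1 (4,6) count=0: revealed 6 new [(3,5) (3,6) (4,5) (4,6) (5,5) (5,6)] -> total=6
Click 2 (6,3) count=1: revealed 1 new [(6,3)] -> total=7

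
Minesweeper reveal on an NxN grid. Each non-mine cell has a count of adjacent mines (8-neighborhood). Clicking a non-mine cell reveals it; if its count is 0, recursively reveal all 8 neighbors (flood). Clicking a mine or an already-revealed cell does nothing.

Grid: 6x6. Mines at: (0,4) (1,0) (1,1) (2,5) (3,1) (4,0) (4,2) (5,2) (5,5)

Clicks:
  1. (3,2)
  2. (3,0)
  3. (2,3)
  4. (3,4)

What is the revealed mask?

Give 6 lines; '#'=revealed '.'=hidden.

Click 1 (3,2) count=2: revealed 1 new [(3,2)] -> total=1
Click 2 (3,0) count=2: revealed 1 new [(3,0)] -> total=2
Click 3 (2,3) count=0: revealed 8 new [(1,2) (1,3) (1,4) (2,2) (2,3) (2,4) (3,3) (3,4)] -> total=10
Click 4 (3,4) count=1: revealed 0 new [(none)] -> total=10

Answer: ......
..###.
..###.
#.###.
......
......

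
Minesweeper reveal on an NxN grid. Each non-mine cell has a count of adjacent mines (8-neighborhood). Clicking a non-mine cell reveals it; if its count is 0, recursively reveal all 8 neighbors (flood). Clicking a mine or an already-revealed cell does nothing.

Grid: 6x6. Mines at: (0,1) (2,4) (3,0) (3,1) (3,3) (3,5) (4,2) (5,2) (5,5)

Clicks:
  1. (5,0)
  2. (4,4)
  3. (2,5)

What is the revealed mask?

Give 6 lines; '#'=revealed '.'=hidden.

Click 1 (5,0) count=0: revealed 4 new [(4,0) (4,1) (5,0) (5,1)] -> total=4
Click 2 (4,4) count=3: revealed 1 new [(4,4)] -> total=5
Click 3 (2,5) count=2: revealed 1 new [(2,5)] -> total=6

Answer: ......
......
.....#
......
##..#.
##....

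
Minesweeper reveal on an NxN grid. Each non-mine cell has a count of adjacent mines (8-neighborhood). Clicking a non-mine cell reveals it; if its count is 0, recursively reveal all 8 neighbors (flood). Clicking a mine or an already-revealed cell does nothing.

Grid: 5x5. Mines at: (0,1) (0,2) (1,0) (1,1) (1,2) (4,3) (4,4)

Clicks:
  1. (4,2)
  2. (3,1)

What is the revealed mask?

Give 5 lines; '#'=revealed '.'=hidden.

Click 1 (4,2) count=1: revealed 1 new [(4,2)] -> total=1
Click 2 (3,1) count=0: revealed 8 new [(2,0) (2,1) (2,2) (3,0) (3,1) (3,2) (4,0) (4,1)] -> total=9

Answer: .....
.....
###..
###..
###..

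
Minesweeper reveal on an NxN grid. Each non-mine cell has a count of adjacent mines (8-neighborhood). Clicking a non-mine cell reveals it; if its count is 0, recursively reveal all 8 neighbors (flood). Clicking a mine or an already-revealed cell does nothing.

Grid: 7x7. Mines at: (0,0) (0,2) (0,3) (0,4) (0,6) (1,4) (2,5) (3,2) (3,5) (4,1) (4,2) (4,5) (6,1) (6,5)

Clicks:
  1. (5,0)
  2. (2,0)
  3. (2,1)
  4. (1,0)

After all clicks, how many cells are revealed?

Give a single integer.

Answer: 7

Derivation:
Click 1 (5,0) count=2: revealed 1 new [(5,0)] -> total=1
Click 2 (2,0) count=0: revealed 6 new [(1,0) (1,1) (2,0) (2,1) (3,0) (3,1)] -> total=7
Click 3 (2,1) count=1: revealed 0 new [(none)] -> total=7
Click 4 (1,0) count=1: revealed 0 new [(none)] -> total=7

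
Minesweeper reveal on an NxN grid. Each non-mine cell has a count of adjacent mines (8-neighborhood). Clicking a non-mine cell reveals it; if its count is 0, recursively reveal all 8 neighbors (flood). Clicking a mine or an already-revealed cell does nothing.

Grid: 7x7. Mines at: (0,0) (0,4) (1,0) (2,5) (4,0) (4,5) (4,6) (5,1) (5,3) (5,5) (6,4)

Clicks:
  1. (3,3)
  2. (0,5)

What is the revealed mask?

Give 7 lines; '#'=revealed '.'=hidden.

Answer: .###.#.
.####..
.####..
.####..
.####..
.......
.......

Derivation:
Click 1 (3,3) count=0: revealed 19 new [(0,1) (0,2) (0,3) (1,1) (1,2) (1,3) (1,4) (2,1) (2,2) (2,3) (2,4) (3,1) (3,2) (3,3) (3,4) (4,1) (4,2) (4,3) (4,4)] -> total=19
Click 2 (0,5) count=1: revealed 1 new [(0,5)] -> total=20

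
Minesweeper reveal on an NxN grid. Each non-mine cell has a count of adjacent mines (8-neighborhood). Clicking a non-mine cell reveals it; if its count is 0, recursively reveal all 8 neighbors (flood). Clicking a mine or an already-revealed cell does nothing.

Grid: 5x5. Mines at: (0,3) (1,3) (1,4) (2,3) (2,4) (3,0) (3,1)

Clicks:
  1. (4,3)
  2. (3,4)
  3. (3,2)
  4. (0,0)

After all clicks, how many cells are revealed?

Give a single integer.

Answer: 15

Derivation:
Click 1 (4,3) count=0: revealed 6 new [(3,2) (3,3) (3,4) (4,2) (4,3) (4,4)] -> total=6
Click 2 (3,4) count=2: revealed 0 new [(none)] -> total=6
Click 3 (3,2) count=2: revealed 0 new [(none)] -> total=6
Click 4 (0,0) count=0: revealed 9 new [(0,0) (0,1) (0,2) (1,0) (1,1) (1,2) (2,0) (2,1) (2,2)] -> total=15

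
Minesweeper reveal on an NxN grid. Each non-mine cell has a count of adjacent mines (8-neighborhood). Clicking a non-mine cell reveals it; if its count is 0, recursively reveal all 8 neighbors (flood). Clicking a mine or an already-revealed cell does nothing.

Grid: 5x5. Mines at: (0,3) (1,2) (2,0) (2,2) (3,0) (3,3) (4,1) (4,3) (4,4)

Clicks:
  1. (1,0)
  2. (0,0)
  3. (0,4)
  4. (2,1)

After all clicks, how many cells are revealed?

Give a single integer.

Answer: 6

Derivation:
Click 1 (1,0) count=1: revealed 1 new [(1,0)] -> total=1
Click 2 (0,0) count=0: revealed 3 new [(0,0) (0,1) (1,1)] -> total=4
Click 3 (0,4) count=1: revealed 1 new [(0,4)] -> total=5
Click 4 (2,1) count=4: revealed 1 new [(2,1)] -> total=6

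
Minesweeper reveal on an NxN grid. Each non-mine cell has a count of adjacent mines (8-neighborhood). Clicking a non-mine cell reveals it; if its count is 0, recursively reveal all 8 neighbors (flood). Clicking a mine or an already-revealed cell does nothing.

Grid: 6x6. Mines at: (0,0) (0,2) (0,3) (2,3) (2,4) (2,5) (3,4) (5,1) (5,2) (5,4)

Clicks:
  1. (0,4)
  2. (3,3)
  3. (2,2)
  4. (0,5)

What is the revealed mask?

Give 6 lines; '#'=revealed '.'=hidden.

Click 1 (0,4) count=1: revealed 1 new [(0,4)] -> total=1
Click 2 (3,3) count=3: revealed 1 new [(3,3)] -> total=2
Click 3 (2,2) count=1: revealed 1 new [(2,2)] -> total=3
Click 4 (0,5) count=0: revealed 3 new [(0,5) (1,4) (1,5)] -> total=6

Answer: ....##
....##
..#...
...#..
......
......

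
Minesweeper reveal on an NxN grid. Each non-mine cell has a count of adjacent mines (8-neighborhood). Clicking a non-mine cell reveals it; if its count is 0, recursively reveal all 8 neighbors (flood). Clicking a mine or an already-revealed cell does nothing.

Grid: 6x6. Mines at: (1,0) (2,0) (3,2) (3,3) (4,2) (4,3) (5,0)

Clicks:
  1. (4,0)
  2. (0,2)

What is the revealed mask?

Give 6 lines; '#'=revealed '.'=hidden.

Click 1 (4,0) count=1: revealed 1 new [(4,0)] -> total=1
Click 2 (0,2) count=0: revealed 21 new [(0,1) (0,2) (0,3) (0,4) (0,5) (1,1) (1,2) (1,3) (1,4) (1,5) (2,1) (2,2) (2,3) (2,4) (2,5) (3,4) (3,5) (4,4) (4,5) (5,4) (5,5)] -> total=22

Answer: .#####
.#####
.#####
....##
#...##
....##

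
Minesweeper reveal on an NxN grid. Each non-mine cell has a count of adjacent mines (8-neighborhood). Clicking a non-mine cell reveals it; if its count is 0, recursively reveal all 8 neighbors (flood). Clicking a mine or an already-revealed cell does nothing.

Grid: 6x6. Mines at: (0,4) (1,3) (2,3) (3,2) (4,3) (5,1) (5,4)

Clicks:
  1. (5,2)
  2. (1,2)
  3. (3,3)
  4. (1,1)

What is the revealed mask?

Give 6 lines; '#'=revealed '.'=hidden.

Answer: ###...
###...
###...
##.#..
##....
..#...

Derivation:
Click 1 (5,2) count=2: revealed 1 new [(5,2)] -> total=1
Click 2 (1,2) count=2: revealed 1 new [(1,2)] -> total=2
Click 3 (3,3) count=3: revealed 1 new [(3,3)] -> total=3
Click 4 (1,1) count=0: revealed 12 new [(0,0) (0,1) (0,2) (1,0) (1,1) (2,0) (2,1) (2,2) (3,0) (3,1) (4,0) (4,1)] -> total=15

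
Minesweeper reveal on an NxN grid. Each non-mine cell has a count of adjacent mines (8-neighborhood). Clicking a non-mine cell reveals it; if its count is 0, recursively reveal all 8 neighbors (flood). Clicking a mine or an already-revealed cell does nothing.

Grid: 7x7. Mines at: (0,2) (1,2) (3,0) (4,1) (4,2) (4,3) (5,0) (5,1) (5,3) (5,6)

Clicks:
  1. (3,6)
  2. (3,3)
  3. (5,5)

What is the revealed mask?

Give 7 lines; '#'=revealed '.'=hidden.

Answer: ...####
...####
...####
...####
....###
.....#.
.......

Derivation:
Click 1 (3,6) count=0: revealed 19 new [(0,3) (0,4) (0,5) (0,6) (1,3) (1,4) (1,5) (1,6) (2,3) (2,4) (2,5) (2,6) (3,3) (3,4) (3,5) (3,6) (4,4) (4,5) (4,6)] -> total=19
Click 2 (3,3) count=2: revealed 0 new [(none)] -> total=19
Click 3 (5,5) count=1: revealed 1 new [(5,5)] -> total=20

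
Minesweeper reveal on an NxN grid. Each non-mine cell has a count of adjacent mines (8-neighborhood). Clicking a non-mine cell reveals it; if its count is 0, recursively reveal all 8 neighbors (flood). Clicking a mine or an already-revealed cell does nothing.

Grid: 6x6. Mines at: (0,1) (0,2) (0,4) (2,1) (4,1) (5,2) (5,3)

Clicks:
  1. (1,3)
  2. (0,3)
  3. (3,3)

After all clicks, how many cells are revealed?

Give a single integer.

Click 1 (1,3) count=2: revealed 1 new [(1,3)] -> total=1
Click 2 (0,3) count=2: revealed 1 new [(0,3)] -> total=2
Click 3 (3,3) count=0: revealed 17 new [(1,2) (1,4) (1,5) (2,2) (2,3) (2,4) (2,5) (3,2) (3,3) (3,4) (3,5) (4,2) (4,3) (4,4) (4,5) (5,4) (5,5)] -> total=19

Answer: 19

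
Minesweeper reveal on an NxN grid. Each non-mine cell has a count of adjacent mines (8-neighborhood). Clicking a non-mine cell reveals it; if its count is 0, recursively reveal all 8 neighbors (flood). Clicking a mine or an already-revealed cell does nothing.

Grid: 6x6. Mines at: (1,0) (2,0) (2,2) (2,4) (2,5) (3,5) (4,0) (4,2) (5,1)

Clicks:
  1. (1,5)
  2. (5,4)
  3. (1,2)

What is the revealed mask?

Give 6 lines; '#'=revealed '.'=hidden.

Answer: ......
..#..#
......
......
...###
...###

Derivation:
Click 1 (1,5) count=2: revealed 1 new [(1,5)] -> total=1
Click 2 (5,4) count=0: revealed 6 new [(4,3) (4,4) (4,5) (5,3) (5,4) (5,5)] -> total=7
Click 3 (1,2) count=1: revealed 1 new [(1,2)] -> total=8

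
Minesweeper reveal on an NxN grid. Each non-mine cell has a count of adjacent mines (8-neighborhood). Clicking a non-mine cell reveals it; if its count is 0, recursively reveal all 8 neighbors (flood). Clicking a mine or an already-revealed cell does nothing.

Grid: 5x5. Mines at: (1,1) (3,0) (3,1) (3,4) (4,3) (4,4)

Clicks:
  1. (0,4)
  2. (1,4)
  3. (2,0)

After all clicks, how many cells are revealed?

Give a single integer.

Answer: 10

Derivation:
Click 1 (0,4) count=0: revealed 9 new [(0,2) (0,3) (0,4) (1,2) (1,3) (1,4) (2,2) (2,3) (2,4)] -> total=9
Click 2 (1,4) count=0: revealed 0 new [(none)] -> total=9
Click 3 (2,0) count=3: revealed 1 new [(2,0)] -> total=10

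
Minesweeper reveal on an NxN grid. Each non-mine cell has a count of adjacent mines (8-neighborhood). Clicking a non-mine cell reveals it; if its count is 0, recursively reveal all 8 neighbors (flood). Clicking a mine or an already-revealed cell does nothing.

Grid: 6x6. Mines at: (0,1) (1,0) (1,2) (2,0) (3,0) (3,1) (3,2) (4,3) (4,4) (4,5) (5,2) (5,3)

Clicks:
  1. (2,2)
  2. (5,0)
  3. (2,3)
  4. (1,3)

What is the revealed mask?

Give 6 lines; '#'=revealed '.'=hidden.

Click 1 (2,2) count=3: revealed 1 new [(2,2)] -> total=1
Click 2 (5,0) count=0: revealed 4 new [(4,0) (4,1) (5,0) (5,1)] -> total=5
Click 3 (2,3) count=2: revealed 1 new [(2,3)] -> total=6
Click 4 (1,3) count=1: revealed 1 new [(1,3)] -> total=7

Answer: ......
...#..
..##..
......
##....
##....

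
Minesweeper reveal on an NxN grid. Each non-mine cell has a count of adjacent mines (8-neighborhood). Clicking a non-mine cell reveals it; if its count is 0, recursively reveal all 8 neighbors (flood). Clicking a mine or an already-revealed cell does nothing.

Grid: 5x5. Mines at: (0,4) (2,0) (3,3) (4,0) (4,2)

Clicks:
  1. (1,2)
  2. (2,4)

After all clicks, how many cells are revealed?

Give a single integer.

Answer: 12

Derivation:
Click 1 (1,2) count=0: revealed 11 new [(0,0) (0,1) (0,2) (0,3) (1,0) (1,1) (1,2) (1,3) (2,1) (2,2) (2,3)] -> total=11
Click 2 (2,4) count=1: revealed 1 new [(2,4)] -> total=12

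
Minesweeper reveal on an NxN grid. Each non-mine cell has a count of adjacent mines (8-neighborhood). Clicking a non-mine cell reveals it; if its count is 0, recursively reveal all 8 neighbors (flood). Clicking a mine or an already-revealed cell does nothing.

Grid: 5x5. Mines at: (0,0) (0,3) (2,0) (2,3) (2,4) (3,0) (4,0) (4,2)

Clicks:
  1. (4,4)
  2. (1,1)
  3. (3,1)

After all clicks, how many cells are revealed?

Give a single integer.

Click 1 (4,4) count=0: revealed 4 new [(3,3) (3,4) (4,3) (4,4)] -> total=4
Click 2 (1,1) count=2: revealed 1 new [(1,1)] -> total=5
Click 3 (3,1) count=4: revealed 1 new [(3,1)] -> total=6

Answer: 6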